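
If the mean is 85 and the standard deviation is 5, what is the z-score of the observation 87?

0.4

Step 1: Recall the z-score formula: z = (x - mu) / sigma
Step 2: Substitute values: z = (87 - 85) / 5
Step 3: z = 2 / 5 = 0.4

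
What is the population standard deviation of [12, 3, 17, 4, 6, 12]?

5.0332

Step 1: Compute the mean: 9
Step 2: Sum of squared deviations from the mean: 152
Step 3: Population variance = 152 / 6 = 25.3333
Step 4: Standard deviation = sqrt(25.3333) = 5.0332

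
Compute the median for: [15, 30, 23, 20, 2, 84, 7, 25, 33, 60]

24

Step 1: Sort the data in ascending order: [2, 7, 15, 20, 23, 25, 30, 33, 60, 84]
Step 2: The number of values is n = 10.
Step 3: Since n is even, the median is the average of positions 5 and 6:
  Median = (23 + 25) / 2 = 24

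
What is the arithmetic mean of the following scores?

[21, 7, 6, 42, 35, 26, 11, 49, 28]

25

Step 1: Sum all values: 21 + 7 + 6 + 42 + 35 + 26 + 11 + 49 + 28 = 225
Step 2: Count the number of values: n = 9
Step 3: Mean = sum / n = 225 / 9 = 25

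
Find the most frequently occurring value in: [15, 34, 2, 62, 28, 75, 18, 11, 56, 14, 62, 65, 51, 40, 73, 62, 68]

62

Step 1: Count the frequency of each value:
  2: appears 1 time(s)
  11: appears 1 time(s)
  14: appears 1 time(s)
  15: appears 1 time(s)
  18: appears 1 time(s)
  28: appears 1 time(s)
  34: appears 1 time(s)
  40: appears 1 time(s)
  51: appears 1 time(s)
  56: appears 1 time(s)
  62: appears 3 time(s)
  65: appears 1 time(s)
  68: appears 1 time(s)
  73: appears 1 time(s)
  75: appears 1 time(s)
Step 2: The value 62 appears most frequently (3 times).
Step 3: Mode = 62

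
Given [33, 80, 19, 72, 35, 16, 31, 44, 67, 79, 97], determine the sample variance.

770.2909

Step 1: Compute the mean: (33 + 80 + 19 + 72 + 35 + 16 + 31 + 44 + 67 + 79 + 97) / 11 = 52.0909
Step 2: Compute squared deviations from the mean:
  (33 - 52.0909)^2 = 364.4628
  (80 - 52.0909)^2 = 778.9174
  (19 - 52.0909)^2 = 1095.0083
  (72 - 52.0909)^2 = 396.3719
  (35 - 52.0909)^2 = 292.0992
  (16 - 52.0909)^2 = 1302.5537
  (31 - 52.0909)^2 = 444.8264
  (44 - 52.0909)^2 = 65.4628
  (67 - 52.0909)^2 = 222.281
  (79 - 52.0909)^2 = 724.0992
  (97 - 52.0909)^2 = 2016.8264
Step 3: Sum of squared deviations = 7702.9091
Step 4: Sample variance = 7702.9091 / 10 = 770.2909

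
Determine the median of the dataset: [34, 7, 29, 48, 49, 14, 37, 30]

32

Step 1: Sort the data in ascending order: [7, 14, 29, 30, 34, 37, 48, 49]
Step 2: The number of values is n = 8.
Step 3: Since n is even, the median is the average of positions 4 and 5:
  Median = (30 + 34) / 2 = 32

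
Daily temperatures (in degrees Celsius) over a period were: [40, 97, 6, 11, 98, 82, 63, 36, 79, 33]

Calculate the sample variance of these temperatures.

1154.0556

Step 1: Compute the mean: (40 + 97 + 6 + 11 + 98 + 82 + 63 + 36 + 79 + 33) / 10 = 54.5
Step 2: Compute squared deviations from the mean:
  (40 - 54.5)^2 = 210.25
  (97 - 54.5)^2 = 1806.25
  (6 - 54.5)^2 = 2352.25
  (11 - 54.5)^2 = 1892.25
  (98 - 54.5)^2 = 1892.25
  (82 - 54.5)^2 = 756.25
  (63 - 54.5)^2 = 72.25
  (36 - 54.5)^2 = 342.25
  (79 - 54.5)^2 = 600.25
  (33 - 54.5)^2 = 462.25
Step 3: Sum of squared deviations = 10386.5
Step 4: Sample variance = 10386.5 / 9 = 1154.0556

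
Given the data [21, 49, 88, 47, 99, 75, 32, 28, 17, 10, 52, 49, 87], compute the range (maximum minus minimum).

89

Step 1: Identify the maximum value: max = 99
Step 2: Identify the minimum value: min = 10
Step 3: Range = max - min = 99 - 10 = 89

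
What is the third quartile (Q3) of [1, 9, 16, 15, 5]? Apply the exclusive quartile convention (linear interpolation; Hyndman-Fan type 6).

15.5

Step 1: Sort the data: [1, 5, 9, 15, 16]
Step 2: n = 5
Step 3: Using the exclusive quartile method:
  Q1 = 3
  Q2 (median) = 9
  Q3 = 15.5
  IQR = Q3 - Q1 = 15.5 - 3 = 12.5
Step 4: Q3 = 15.5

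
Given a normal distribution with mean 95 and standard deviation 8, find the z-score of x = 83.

-1.5

Step 1: Recall the z-score formula: z = (x - mu) / sigma
Step 2: Substitute values: z = (83 - 95) / 8
Step 3: z = -12 / 8 = -1.5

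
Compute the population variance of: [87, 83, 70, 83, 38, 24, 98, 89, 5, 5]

1196.96

Step 1: Compute the mean: (87 + 83 + 70 + 83 + 38 + 24 + 98 + 89 + 5 + 5) / 10 = 58.2
Step 2: Compute squared deviations from the mean:
  (87 - 58.2)^2 = 829.44
  (83 - 58.2)^2 = 615.04
  (70 - 58.2)^2 = 139.24
  (83 - 58.2)^2 = 615.04
  (38 - 58.2)^2 = 408.04
  (24 - 58.2)^2 = 1169.64
  (98 - 58.2)^2 = 1584.04
  (89 - 58.2)^2 = 948.64
  (5 - 58.2)^2 = 2830.24
  (5 - 58.2)^2 = 2830.24
Step 3: Sum of squared deviations = 11969.6
Step 4: Population variance = 11969.6 / 10 = 1196.96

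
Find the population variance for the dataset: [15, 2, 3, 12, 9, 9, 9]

18.2449

Step 1: Compute the mean: (15 + 2 + 3 + 12 + 9 + 9 + 9) / 7 = 8.4286
Step 2: Compute squared deviations from the mean:
  (15 - 8.4286)^2 = 43.1837
  (2 - 8.4286)^2 = 41.3265
  (3 - 8.4286)^2 = 29.4694
  (12 - 8.4286)^2 = 12.7551
  (9 - 8.4286)^2 = 0.3265
  (9 - 8.4286)^2 = 0.3265
  (9 - 8.4286)^2 = 0.3265
Step 3: Sum of squared deviations = 127.7143
Step 4: Population variance = 127.7143 / 7 = 18.2449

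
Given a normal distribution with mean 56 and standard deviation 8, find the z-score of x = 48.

-1

Step 1: Recall the z-score formula: z = (x - mu) / sigma
Step 2: Substitute values: z = (48 - 56) / 8
Step 3: z = -8 / 8 = -1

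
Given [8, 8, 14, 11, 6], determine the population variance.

7.84

Step 1: Compute the mean: (8 + 8 + 14 + 11 + 6) / 5 = 9.4
Step 2: Compute squared deviations from the mean:
  (8 - 9.4)^2 = 1.96
  (8 - 9.4)^2 = 1.96
  (14 - 9.4)^2 = 21.16
  (11 - 9.4)^2 = 2.56
  (6 - 9.4)^2 = 11.56
Step 3: Sum of squared deviations = 39.2
Step 4: Population variance = 39.2 / 5 = 7.84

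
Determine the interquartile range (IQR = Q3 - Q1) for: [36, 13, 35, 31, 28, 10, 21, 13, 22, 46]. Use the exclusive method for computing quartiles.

22.25

Step 1: Sort the data: [10, 13, 13, 21, 22, 28, 31, 35, 36, 46]
Step 2: n = 10
Step 3: Using the exclusive quartile method:
  Q1 = 13
  Q2 (median) = 25
  Q3 = 35.25
  IQR = Q3 - Q1 = 35.25 - 13 = 22.25
Step 4: IQR = 22.25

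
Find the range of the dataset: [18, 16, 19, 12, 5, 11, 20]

15

Step 1: Identify the maximum value: max = 20
Step 2: Identify the minimum value: min = 5
Step 3: Range = max - min = 20 - 5 = 15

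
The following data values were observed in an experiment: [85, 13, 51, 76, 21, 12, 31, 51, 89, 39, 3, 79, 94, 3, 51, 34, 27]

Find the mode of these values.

51

Step 1: Count the frequency of each value:
  3: appears 2 time(s)
  12: appears 1 time(s)
  13: appears 1 time(s)
  21: appears 1 time(s)
  27: appears 1 time(s)
  31: appears 1 time(s)
  34: appears 1 time(s)
  39: appears 1 time(s)
  51: appears 3 time(s)
  76: appears 1 time(s)
  79: appears 1 time(s)
  85: appears 1 time(s)
  89: appears 1 time(s)
  94: appears 1 time(s)
Step 2: The value 51 appears most frequently (3 times).
Step 3: Mode = 51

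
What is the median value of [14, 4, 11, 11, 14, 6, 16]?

11

Step 1: Sort the data in ascending order: [4, 6, 11, 11, 14, 14, 16]
Step 2: The number of values is n = 7.
Step 3: Since n is odd, the median is the middle value at position 4: 11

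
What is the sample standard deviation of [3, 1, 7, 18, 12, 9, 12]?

5.8146

Step 1: Compute the mean: 8.8571
Step 2: Sum of squared deviations from the mean: 202.8571
Step 3: Sample variance = 202.8571 / 6 = 33.8095
Step 4: Standard deviation = sqrt(33.8095) = 5.8146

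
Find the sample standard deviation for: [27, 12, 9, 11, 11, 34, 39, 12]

12.0349

Step 1: Compute the mean: 19.375
Step 2: Sum of squared deviations from the mean: 1013.875
Step 3: Sample variance = 1013.875 / 7 = 144.8393
Step 4: Standard deviation = sqrt(144.8393) = 12.0349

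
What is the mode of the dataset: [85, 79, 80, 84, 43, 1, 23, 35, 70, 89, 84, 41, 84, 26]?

84

Step 1: Count the frequency of each value:
  1: appears 1 time(s)
  23: appears 1 time(s)
  26: appears 1 time(s)
  35: appears 1 time(s)
  41: appears 1 time(s)
  43: appears 1 time(s)
  70: appears 1 time(s)
  79: appears 1 time(s)
  80: appears 1 time(s)
  84: appears 3 time(s)
  85: appears 1 time(s)
  89: appears 1 time(s)
Step 2: The value 84 appears most frequently (3 times).
Step 3: Mode = 84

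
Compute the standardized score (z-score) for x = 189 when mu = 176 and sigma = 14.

0.9286

Step 1: Recall the z-score formula: z = (x - mu) / sigma
Step 2: Substitute values: z = (189 - 176) / 14
Step 3: z = 13 / 14 = 0.9286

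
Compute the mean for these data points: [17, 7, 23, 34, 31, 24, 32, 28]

24.5

Step 1: Sum all values: 17 + 7 + 23 + 34 + 31 + 24 + 32 + 28 = 196
Step 2: Count the number of values: n = 8
Step 3: Mean = sum / n = 196 / 8 = 24.5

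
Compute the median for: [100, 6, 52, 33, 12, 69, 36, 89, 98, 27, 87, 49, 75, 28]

50.5

Step 1: Sort the data in ascending order: [6, 12, 27, 28, 33, 36, 49, 52, 69, 75, 87, 89, 98, 100]
Step 2: The number of values is n = 14.
Step 3: Since n is even, the median is the average of positions 7 and 8:
  Median = (49 + 52) / 2 = 50.5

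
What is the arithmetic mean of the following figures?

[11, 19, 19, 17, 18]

16.8

Step 1: Sum all values: 11 + 19 + 19 + 17 + 18 = 84
Step 2: Count the number of values: n = 5
Step 3: Mean = sum / n = 84 / 5 = 16.8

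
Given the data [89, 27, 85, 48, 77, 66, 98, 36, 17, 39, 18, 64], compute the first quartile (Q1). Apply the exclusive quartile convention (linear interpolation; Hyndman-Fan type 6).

29.25

Step 1: Sort the data: [17, 18, 27, 36, 39, 48, 64, 66, 77, 85, 89, 98]
Step 2: n = 12
Step 3: Using the exclusive quartile method:
  Q1 = 29.25
  Q2 (median) = 56
  Q3 = 83
  IQR = Q3 - Q1 = 83 - 29.25 = 53.75
Step 4: Q1 = 29.25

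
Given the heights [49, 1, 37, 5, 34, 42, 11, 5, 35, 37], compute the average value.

25.6

Step 1: Sum all values: 49 + 1 + 37 + 5 + 34 + 42 + 11 + 5 + 35 + 37 = 256
Step 2: Count the number of values: n = 10
Step 3: Mean = sum / n = 256 / 10 = 25.6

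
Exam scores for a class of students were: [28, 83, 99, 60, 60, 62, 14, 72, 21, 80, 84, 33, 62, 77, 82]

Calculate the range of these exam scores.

85

Step 1: Identify the maximum value: max = 99
Step 2: Identify the minimum value: min = 14
Step 3: Range = max - min = 99 - 14 = 85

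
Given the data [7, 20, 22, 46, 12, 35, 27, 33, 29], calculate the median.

27

Step 1: Sort the data in ascending order: [7, 12, 20, 22, 27, 29, 33, 35, 46]
Step 2: The number of values is n = 9.
Step 3: Since n is odd, the median is the middle value at position 5: 27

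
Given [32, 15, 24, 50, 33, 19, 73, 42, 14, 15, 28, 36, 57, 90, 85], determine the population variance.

592.7822

Step 1: Compute the mean: (32 + 15 + 24 + 50 + 33 + 19 + 73 + 42 + 14 + 15 + 28 + 36 + 57 + 90 + 85) / 15 = 40.8667
Step 2: Compute squared deviations from the mean:
  (32 - 40.8667)^2 = 78.6178
  (15 - 40.8667)^2 = 669.0844
  (24 - 40.8667)^2 = 284.4844
  (50 - 40.8667)^2 = 83.4178
  (33 - 40.8667)^2 = 61.8844
  (19 - 40.8667)^2 = 478.1511
  (73 - 40.8667)^2 = 1032.5511
  (42 - 40.8667)^2 = 1.2844
  (14 - 40.8667)^2 = 721.8178
  (15 - 40.8667)^2 = 669.0844
  (28 - 40.8667)^2 = 165.5511
  (36 - 40.8667)^2 = 23.6844
  (57 - 40.8667)^2 = 260.2844
  (90 - 40.8667)^2 = 2414.0844
  (85 - 40.8667)^2 = 1947.7511
Step 3: Sum of squared deviations = 8891.7333
Step 4: Population variance = 8891.7333 / 15 = 592.7822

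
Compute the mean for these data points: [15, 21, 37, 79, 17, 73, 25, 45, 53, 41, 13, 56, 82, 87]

46

Step 1: Sum all values: 15 + 21 + 37 + 79 + 17 + 73 + 25 + 45 + 53 + 41 + 13 + 56 + 82 + 87 = 644
Step 2: Count the number of values: n = 14
Step 3: Mean = sum / n = 644 / 14 = 46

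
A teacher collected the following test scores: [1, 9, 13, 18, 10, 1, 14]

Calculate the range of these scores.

17

Step 1: Identify the maximum value: max = 18
Step 2: Identify the minimum value: min = 1
Step 3: Range = max - min = 18 - 1 = 17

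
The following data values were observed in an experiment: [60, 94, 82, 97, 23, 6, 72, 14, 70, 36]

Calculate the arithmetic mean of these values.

55.4

Step 1: Sum all values: 60 + 94 + 82 + 97 + 23 + 6 + 72 + 14 + 70 + 36 = 554
Step 2: Count the number of values: n = 10
Step 3: Mean = sum / n = 554 / 10 = 55.4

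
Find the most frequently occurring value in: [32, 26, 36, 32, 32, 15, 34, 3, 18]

32

Step 1: Count the frequency of each value:
  3: appears 1 time(s)
  15: appears 1 time(s)
  18: appears 1 time(s)
  26: appears 1 time(s)
  32: appears 3 time(s)
  34: appears 1 time(s)
  36: appears 1 time(s)
Step 2: The value 32 appears most frequently (3 times).
Step 3: Mode = 32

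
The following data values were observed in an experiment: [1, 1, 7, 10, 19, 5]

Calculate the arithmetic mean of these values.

7.1667

Step 1: Sum all values: 1 + 1 + 7 + 10 + 19 + 5 = 43
Step 2: Count the number of values: n = 6
Step 3: Mean = sum / n = 43 / 6 = 7.1667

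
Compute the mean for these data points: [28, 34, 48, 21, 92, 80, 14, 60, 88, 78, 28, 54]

52.0833

Step 1: Sum all values: 28 + 34 + 48 + 21 + 92 + 80 + 14 + 60 + 88 + 78 + 28 + 54 = 625
Step 2: Count the number of values: n = 12
Step 3: Mean = sum / n = 625 / 12 = 52.0833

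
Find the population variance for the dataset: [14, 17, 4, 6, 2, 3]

32.8889

Step 1: Compute the mean: (14 + 17 + 4 + 6 + 2 + 3) / 6 = 7.6667
Step 2: Compute squared deviations from the mean:
  (14 - 7.6667)^2 = 40.1111
  (17 - 7.6667)^2 = 87.1111
  (4 - 7.6667)^2 = 13.4444
  (6 - 7.6667)^2 = 2.7778
  (2 - 7.6667)^2 = 32.1111
  (3 - 7.6667)^2 = 21.7778
Step 3: Sum of squared deviations = 197.3333
Step 4: Population variance = 197.3333 / 6 = 32.8889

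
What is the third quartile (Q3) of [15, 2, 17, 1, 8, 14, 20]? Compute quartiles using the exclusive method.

17

Step 1: Sort the data: [1, 2, 8, 14, 15, 17, 20]
Step 2: n = 7
Step 3: Using the exclusive quartile method:
  Q1 = 2
  Q2 (median) = 14
  Q3 = 17
  IQR = Q3 - Q1 = 17 - 2 = 15
Step 4: Q3 = 17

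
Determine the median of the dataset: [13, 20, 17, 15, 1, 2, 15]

15

Step 1: Sort the data in ascending order: [1, 2, 13, 15, 15, 17, 20]
Step 2: The number of values is n = 7.
Step 3: Since n is odd, the median is the middle value at position 4: 15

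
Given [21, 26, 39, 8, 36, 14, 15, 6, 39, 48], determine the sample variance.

214.4

Step 1: Compute the mean: (21 + 26 + 39 + 8 + 36 + 14 + 15 + 6 + 39 + 48) / 10 = 25.2
Step 2: Compute squared deviations from the mean:
  (21 - 25.2)^2 = 17.64
  (26 - 25.2)^2 = 0.64
  (39 - 25.2)^2 = 190.44
  (8 - 25.2)^2 = 295.84
  (36 - 25.2)^2 = 116.64
  (14 - 25.2)^2 = 125.44
  (15 - 25.2)^2 = 104.04
  (6 - 25.2)^2 = 368.64
  (39 - 25.2)^2 = 190.44
  (48 - 25.2)^2 = 519.84
Step 3: Sum of squared deviations = 1929.6
Step 4: Sample variance = 1929.6 / 9 = 214.4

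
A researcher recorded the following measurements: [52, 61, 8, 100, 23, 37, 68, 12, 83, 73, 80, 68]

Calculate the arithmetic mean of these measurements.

55.4167

Step 1: Sum all values: 52 + 61 + 8 + 100 + 23 + 37 + 68 + 12 + 83 + 73 + 80 + 68 = 665
Step 2: Count the number of values: n = 12
Step 3: Mean = sum / n = 665 / 12 = 55.4167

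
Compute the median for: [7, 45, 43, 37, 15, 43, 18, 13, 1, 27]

22.5

Step 1: Sort the data in ascending order: [1, 7, 13, 15, 18, 27, 37, 43, 43, 45]
Step 2: The number of values is n = 10.
Step 3: Since n is even, the median is the average of positions 5 and 6:
  Median = (18 + 27) / 2 = 22.5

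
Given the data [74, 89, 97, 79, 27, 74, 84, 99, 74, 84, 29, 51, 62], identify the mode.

74

Step 1: Count the frequency of each value:
  27: appears 1 time(s)
  29: appears 1 time(s)
  51: appears 1 time(s)
  62: appears 1 time(s)
  74: appears 3 time(s)
  79: appears 1 time(s)
  84: appears 2 time(s)
  89: appears 1 time(s)
  97: appears 1 time(s)
  99: appears 1 time(s)
Step 2: The value 74 appears most frequently (3 times).
Step 3: Mode = 74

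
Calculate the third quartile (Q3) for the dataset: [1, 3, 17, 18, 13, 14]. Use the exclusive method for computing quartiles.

17.25

Step 1: Sort the data: [1, 3, 13, 14, 17, 18]
Step 2: n = 6
Step 3: Using the exclusive quartile method:
  Q1 = 2.5
  Q2 (median) = 13.5
  Q3 = 17.25
  IQR = Q3 - Q1 = 17.25 - 2.5 = 14.75
Step 4: Q3 = 17.25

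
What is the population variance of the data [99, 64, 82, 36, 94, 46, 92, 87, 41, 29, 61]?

596.9752

Step 1: Compute the mean: (99 + 64 + 82 + 36 + 94 + 46 + 92 + 87 + 41 + 29 + 61) / 11 = 66.4545
Step 2: Compute squared deviations from the mean:
  (99 - 66.4545)^2 = 1059.2066
  (64 - 66.4545)^2 = 6.0248
  (82 - 66.4545)^2 = 241.6612
  (36 - 66.4545)^2 = 927.4793
  (94 - 66.4545)^2 = 758.7521
  (46 - 66.4545)^2 = 418.3884
  (92 - 66.4545)^2 = 652.5702
  (87 - 66.4545)^2 = 422.1157
  (41 - 66.4545)^2 = 647.9339
  (29 - 66.4545)^2 = 1402.843
  (61 - 66.4545)^2 = 29.7521
Step 3: Sum of squared deviations = 6566.7273
Step 4: Population variance = 6566.7273 / 11 = 596.9752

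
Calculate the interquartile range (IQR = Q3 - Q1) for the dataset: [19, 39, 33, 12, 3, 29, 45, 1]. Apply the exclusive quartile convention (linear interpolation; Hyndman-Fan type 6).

32.25

Step 1: Sort the data: [1, 3, 12, 19, 29, 33, 39, 45]
Step 2: n = 8
Step 3: Using the exclusive quartile method:
  Q1 = 5.25
  Q2 (median) = 24
  Q3 = 37.5
  IQR = Q3 - Q1 = 37.5 - 5.25 = 32.25
Step 4: IQR = 32.25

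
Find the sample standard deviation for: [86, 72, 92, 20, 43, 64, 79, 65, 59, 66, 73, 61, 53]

18.6524

Step 1: Compute the mean: 64.0769
Step 2: Sum of squared deviations from the mean: 4174.9231
Step 3: Sample variance = 4174.9231 / 12 = 347.9103
Step 4: Standard deviation = sqrt(347.9103) = 18.6524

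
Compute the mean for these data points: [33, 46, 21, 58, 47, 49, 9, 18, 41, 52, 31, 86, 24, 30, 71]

41.0667

Step 1: Sum all values: 33 + 46 + 21 + 58 + 47 + 49 + 9 + 18 + 41 + 52 + 31 + 86 + 24 + 30 + 71 = 616
Step 2: Count the number of values: n = 15
Step 3: Mean = sum / n = 616 / 15 = 41.0667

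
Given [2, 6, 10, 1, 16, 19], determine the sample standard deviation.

7.3756

Step 1: Compute the mean: 9
Step 2: Sum of squared deviations from the mean: 272
Step 3: Sample variance = 272 / 5 = 54.4
Step 4: Standard deviation = sqrt(54.4) = 7.3756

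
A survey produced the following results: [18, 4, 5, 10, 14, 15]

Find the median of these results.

12

Step 1: Sort the data in ascending order: [4, 5, 10, 14, 15, 18]
Step 2: The number of values is n = 6.
Step 3: Since n is even, the median is the average of positions 3 and 4:
  Median = (10 + 14) / 2 = 12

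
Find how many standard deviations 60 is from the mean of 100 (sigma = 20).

-2

Step 1: Recall the z-score formula: z = (x - mu) / sigma
Step 2: Substitute values: z = (60 - 100) / 20
Step 3: z = -40 / 20 = -2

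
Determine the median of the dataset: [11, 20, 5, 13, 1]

11

Step 1: Sort the data in ascending order: [1, 5, 11, 13, 20]
Step 2: The number of values is n = 5.
Step 3: Since n is odd, the median is the middle value at position 3: 11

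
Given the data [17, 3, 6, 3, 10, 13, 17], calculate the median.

10

Step 1: Sort the data in ascending order: [3, 3, 6, 10, 13, 17, 17]
Step 2: The number of values is n = 7.
Step 3: Since n is odd, the median is the middle value at position 4: 10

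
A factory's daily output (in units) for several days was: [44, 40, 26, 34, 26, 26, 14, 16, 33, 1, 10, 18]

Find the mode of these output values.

26

Step 1: Count the frequency of each value:
  1: appears 1 time(s)
  10: appears 1 time(s)
  14: appears 1 time(s)
  16: appears 1 time(s)
  18: appears 1 time(s)
  26: appears 3 time(s)
  33: appears 1 time(s)
  34: appears 1 time(s)
  40: appears 1 time(s)
  44: appears 1 time(s)
Step 2: The value 26 appears most frequently (3 times).
Step 3: Mode = 26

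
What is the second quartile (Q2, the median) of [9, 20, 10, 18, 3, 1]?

9.5

Step 1: Sort the data: [1, 3, 9, 10, 18, 20]
Step 2: n = 6
Step 3: Q2 is the median. Since n is even, it is the average of the values at positions 3 and 4:
  Q2 = (9 + 10) / 2 = 9.5
Step 4: Q2 = 9.5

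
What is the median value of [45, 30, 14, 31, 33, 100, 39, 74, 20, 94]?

36

Step 1: Sort the data in ascending order: [14, 20, 30, 31, 33, 39, 45, 74, 94, 100]
Step 2: The number of values is n = 10.
Step 3: Since n is even, the median is the average of positions 5 and 6:
  Median = (33 + 39) / 2 = 36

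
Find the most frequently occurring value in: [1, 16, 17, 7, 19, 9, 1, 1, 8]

1

Step 1: Count the frequency of each value:
  1: appears 3 time(s)
  7: appears 1 time(s)
  8: appears 1 time(s)
  9: appears 1 time(s)
  16: appears 1 time(s)
  17: appears 1 time(s)
  19: appears 1 time(s)
Step 2: The value 1 appears most frequently (3 times).
Step 3: Mode = 1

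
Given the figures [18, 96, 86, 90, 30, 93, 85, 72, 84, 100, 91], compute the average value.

76.8182

Step 1: Sum all values: 18 + 96 + 86 + 90 + 30 + 93 + 85 + 72 + 84 + 100 + 91 = 845
Step 2: Count the number of values: n = 11
Step 3: Mean = sum / n = 845 / 11 = 76.8182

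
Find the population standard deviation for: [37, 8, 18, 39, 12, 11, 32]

12.2224

Step 1: Compute the mean: 22.4286
Step 2: Sum of squared deviations from the mean: 1045.7143
Step 3: Population variance = 1045.7143 / 7 = 149.3878
Step 4: Standard deviation = sqrt(149.3878) = 12.2224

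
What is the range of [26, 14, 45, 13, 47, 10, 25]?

37

Step 1: Identify the maximum value: max = 47
Step 2: Identify the minimum value: min = 10
Step 3: Range = max - min = 47 - 10 = 37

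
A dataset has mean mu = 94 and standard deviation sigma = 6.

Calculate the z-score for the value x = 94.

0

Step 1: Recall the z-score formula: z = (x - mu) / sigma
Step 2: Substitute values: z = (94 - 94) / 6
Step 3: z = 0 / 6 = 0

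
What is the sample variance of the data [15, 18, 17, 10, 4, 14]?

27.2

Step 1: Compute the mean: (15 + 18 + 17 + 10 + 4 + 14) / 6 = 13
Step 2: Compute squared deviations from the mean:
  (15 - 13)^2 = 4
  (18 - 13)^2 = 25
  (17 - 13)^2 = 16
  (10 - 13)^2 = 9
  (4 - 13)^2 = 81
  (14 - 13)^2 = 1
Step 3: Sum of squared deviations = 136
Step 4: Sample variance = 136 / 5 = 27.2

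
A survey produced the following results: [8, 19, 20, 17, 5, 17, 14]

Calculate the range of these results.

15

Step 1: Identify the maximum value: max = 20
Step 2: Identify the minimum value: min = 5
Step 3: Range = max - min = 20 - 5 = 15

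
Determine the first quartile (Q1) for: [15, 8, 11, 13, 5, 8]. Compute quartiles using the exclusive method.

7.25

Step 1: Sort the data: [5, 8, 8, 11, 13, 15]
Step 2: n = 6
Step 3: Using the exclusive quartile method:
  Q1 = 7.25
  Q2 (median) = 9.5
  Q3 = 13.5
  IQR = Q3 - Q1 = 13.5 - 7.25 = 6.25
Step 4: Q1 = 7.25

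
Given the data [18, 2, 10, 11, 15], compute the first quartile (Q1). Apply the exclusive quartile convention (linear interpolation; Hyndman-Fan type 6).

6

Step 1: Sort the data: [2, 10, 11, 15, 18]
Step 2: n = 5
Step 3: Using the exclusive quartile method:
  Q1 = 6
  Q2 (median) = 11
  Q3 = 16.5
  IQR = Q3 - Q1 = 16.5 - 6 = 10.5
Step 4: Q1 = 6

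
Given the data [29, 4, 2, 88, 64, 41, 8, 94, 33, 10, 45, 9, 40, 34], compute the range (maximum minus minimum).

92

Step 1: Identify the maximum value: max = 94
Step 2: Identify the minimum value: min = 2
Step 3: Range = max - min = 94 - 2 = 92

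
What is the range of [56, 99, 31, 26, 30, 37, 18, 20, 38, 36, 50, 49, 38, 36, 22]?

81

Step 1: Identify the maximum value: max = 99
Step 2: Identify the minimum value: min = 18
Step 3: Range = max - min = 99 - 18 = 81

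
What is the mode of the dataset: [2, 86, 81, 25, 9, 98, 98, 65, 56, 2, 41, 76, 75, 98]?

98

Step 1: Count the frequency of each value:
  2: appears 2 time(s)
  9: appears 1 time(s)
  25: appears 1 time(s)
  41: appears 1 time(s)
  56: appears 1 time(s)
  65: appears 1 time(s)
  75: appears 1 time(s)
  76: appears 1 time(s)
  81: appears 1 time(s)
  86: appears 1 time(s)
  98: appears 3 time(s)
Step 2: The value 98 appears most frequently (3 times).
Step 3: Mode = 98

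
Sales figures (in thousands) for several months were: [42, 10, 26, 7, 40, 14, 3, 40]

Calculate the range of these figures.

39

Step 1: Identify the maximum value: max = 42
Step 2: Identify the minimum value: min = 3
Step 3: Range = max - min = 42 - 3 = 39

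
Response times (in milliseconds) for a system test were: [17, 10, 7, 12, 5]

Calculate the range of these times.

12

Step 1: Identify the maximum value: max = 17
Step 2: Identify the minimum value: min = 5
Step 3: Range = max - min = 17 - 5 = 12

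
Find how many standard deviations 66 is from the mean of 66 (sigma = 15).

0

Step 1: Recall the z-score formula: z = (x - mu) / sigma
Step 2: Substitute values: z = (66 - 66) / 15
Step 3: z = 0 / 15 = 0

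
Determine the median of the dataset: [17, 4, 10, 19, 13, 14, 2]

13

Step 1: Sort the data in ascending order: [2, 4, 10, 13, 14, 17, 19]
Step 2: The number of values is n = 7.
Step 3: Since n is odd, the median is the middle value at position 4: 13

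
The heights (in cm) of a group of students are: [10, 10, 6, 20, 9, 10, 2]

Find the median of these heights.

10

Step 1: Sort the data in ascending order: [2, 6, 9, 10, 10, 10, 20]
Step 2: The number of values is n = 7.
Step 3: Since n is odd, the median is the middle value at position 4: 10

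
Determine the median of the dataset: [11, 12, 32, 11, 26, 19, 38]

19

Step 1: Sort the data in ascending order: [11, 11, 12, 19, 26, 32, 38]
Step 2: The number of values is n = 7.
Step 3: Since n is odd, the median is the middle value at position 4: 19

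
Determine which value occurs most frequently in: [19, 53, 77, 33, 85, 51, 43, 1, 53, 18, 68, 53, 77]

53

Step 1: Count the frequency of each value:
  1: appears 1 time(s)
  18: appears 1 time(s)
  19: appears 1 time(s)
  33: appears 1 time(s)
  43: appears 1 time(s)
  51: appears 1 time(s)
  53: appears 3 time(s)
  68: appears 1 time(s)
  77: appears 2 time(s)
  85: appears 1 time(s)
Step 2: The value 53 appears most frequently (3 times).
Step 3: Mode = 53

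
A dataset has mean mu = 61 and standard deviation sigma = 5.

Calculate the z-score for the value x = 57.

-0.8

Step 1: Recall the z-score formula: z = (x - mu) / sigma
Step 2: Substitute values: z = (57 - 61) / 5
Step 3: z = -4 / 5 = -0.8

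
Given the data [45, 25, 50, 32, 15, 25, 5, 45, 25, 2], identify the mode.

25

Step 1: Count the frequency of each value:
  2: appears 1 time(s)
  5: appears 1 time(s)
  15: appears 1 time(s)
  25: appears 3 time(s)
  32: appears 1 time(s)
  45: appears 2 time(s)
  50: appears 1 time(s)
Step 2: The value 25 appears most frequently (3 times).
Step 3: Mode = 25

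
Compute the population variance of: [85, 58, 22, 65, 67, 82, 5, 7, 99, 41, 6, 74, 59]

963.787

Step 1: Compute the mean: (85 + 58 + 22 + 65 + 67 + 82 + 5 + 7 + 99 + 41 + 6 + 74 + 59) / 13 = 51.5385
Step 2: Compute squared deviations from the mean:
  (85 - 51.5385)^2 = 1119.6746
  (58 - 51.5385)^2 = 41.7515
  (22 - 51.5385)^2 = 872.5207
  (65 - 51.5385)^2 = 181.213
  (67 - 51.5385)^2 = 239.0592
  (82 - 51.5385)^2 = 927.9053
  (5 - 51.5385)^2 = 2165.8284
  (7 - 51.5385)^2 = 1983.6746
  (99 - 51.5385)^2 = 2252.5976
  (41 - 51.5385)^2 = 111.0592
  (6 - 51.5385)^2 = 2073.7515
  (74 - 51.5385)^2 = 504.5207
  (59 - 51.5385)^2 = 55.6746
Step 3: Sum of squared deviations = 12529.2308
Step 4: Population variance = 12529.2308 / 13 = 963.787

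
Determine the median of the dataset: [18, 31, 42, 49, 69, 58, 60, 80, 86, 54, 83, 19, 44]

54

Step 1: Sort the data in ascending order: [18, 19, 31, 42, 44, 49, 54, 58, 60, 69, 80, 83, 86]
Step 2: The number of values is n = 13.
Step 3: Since n is odd, the median is the middle value at position 7: 54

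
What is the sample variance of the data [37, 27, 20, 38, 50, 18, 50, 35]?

148.2679

Step 1: Compute the mean: (37 + 27 + 20 + 38 + 50 + 18 + 50 + 35) / 8 = 34.375
Step 2: Compute squared deviations from the mean:
  (37 - 34.375)^2 = 6.8906
  (27 - 34.375)^2 = 54.3906
  (20 - 34.375)^2 = 206.6406
  (38 - 34.375)^2 = 13.1406
  (50 - 34.375)^2 = 244.1406
  (18 - 34.375)^2 = 268.1406
  (50 - 34.375)^2 = 244.1406
  (35 - 34.375)^2 = 0.3906
Step 3: Sum of squared deviations = 1037.875
Step 4: Sample variance = 1037.875 / 7 = 148.2679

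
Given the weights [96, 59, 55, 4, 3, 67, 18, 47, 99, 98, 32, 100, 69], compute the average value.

57.4615

Step 1: Sum all values: 96 + 59 + 55 + 4 + 3 + 67 + 18 + 47 + 99 + 98 + 32 + 100 + 69 = 747
Step 2: Count the number of values: n = 13
Step 3: Mean = sum / n = 747 / 13 = 57.4615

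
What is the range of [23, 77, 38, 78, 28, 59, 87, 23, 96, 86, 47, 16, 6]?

90

Step 1: Identify the maximum value: max = 96
Step 2: Identify the minimum value: min = 6
Step 3: Range = max - min = 96 - 6 = 90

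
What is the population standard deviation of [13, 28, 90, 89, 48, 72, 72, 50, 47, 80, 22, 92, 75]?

25.9699

Step 1: Compute the mean: 59.8462
Step 2: Sum of squared deviations from the mean: 8767.6923
Step 3: Population variance = 8767.6923 / 13 = 674.4379
Step 4: Standard deviation = sqrt(674.4379) = 25.9699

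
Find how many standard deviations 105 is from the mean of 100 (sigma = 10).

0.5

Step 1: Recall the z-score formula: z = (x - mu) / sigma
Step 2: Substitute values: z = (105 - 100) / 10
Step 3: z = 5 / 10 = 0.5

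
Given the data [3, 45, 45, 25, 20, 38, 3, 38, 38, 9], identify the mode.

38

Step 1: Count the frequency of each value:
  3: appears 2 time(s)
  9: appears 1 time(s)
  20: appears 1 time(s)
  25: appears 1 time(s)
  38: appears 3 time(s)
  45: appears 2 time(s)
Step 2: The value 38 appears most frequently (3 times).
Step 3: Mode = 38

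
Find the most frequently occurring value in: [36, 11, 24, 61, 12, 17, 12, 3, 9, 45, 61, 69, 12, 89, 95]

12

Step 1: Count the frequency of each value:
  3: appears 1 time(s)
  9: appears 1 time(s)
  11: appears 1 time(s)
  12: appears 3 time(s)
  17: appears 1 time(s)
  24: appears 1 time(s)
  36: appears 1 time(s)
  45: appears 1 time(s)
  61: appears 2 time(s)
  69: appears 1 time(s)
  89: appears 1 time(s)
  95: appears 1 time(s)
Step 2: The value 12 appears most frequently (3 times).
Step 3: Mode = 12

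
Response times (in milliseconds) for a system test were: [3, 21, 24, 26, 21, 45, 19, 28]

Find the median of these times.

22.5

Step 1: Sort the data in ascending order: [3, 19, 21, 21, 24, 26, 28, 45]
Step 2: The number of values is n = 8.
Step 3: Since n is even, the median is the average of positions 4 and 5:
  Median = (21 + 24) / 2 = 22.5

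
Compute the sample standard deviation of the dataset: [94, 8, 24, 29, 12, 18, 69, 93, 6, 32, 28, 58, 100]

34.5482

Step 1: Compute the mean: 43.9231
Step 2: Sum of squared deviations from the mean: 14322.9231
Step 3: Sample variance = 14322.9231 / 12 = 1193.5769
Step 4: Standard deviation = sqrt(1193.5769) = 34.5482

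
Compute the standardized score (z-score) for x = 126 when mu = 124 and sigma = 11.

0.1818

Step 1: Recall the z-score formula: z = (x - mu) / sigma
Step 2: Substitute values: z = (126 - 124) / 11
Step 3: z = 2 / 11 = 0.1818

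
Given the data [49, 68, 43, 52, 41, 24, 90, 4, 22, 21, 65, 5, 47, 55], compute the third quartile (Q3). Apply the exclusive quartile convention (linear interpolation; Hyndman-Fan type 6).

57.5

Step 1: Sort the data: [4, 5, 21, 22, 24, 41, 43, 47, 49, 52, 55, 65, 68, 90]
Step 2: n = 14
Step 3: Using the exclusive quartile method:
  Q1 = 21.75
  Q2 (median) = 45
  Q3 = 57.5
  IQR = Q3 - Q1 = 57.5 - 21.75 = 35.75
Step 4: Q3 = 57.5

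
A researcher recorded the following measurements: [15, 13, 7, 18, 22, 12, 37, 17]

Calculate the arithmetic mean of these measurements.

17.625

Step 1: Sum all values: 15 + 13 + 7 + 18 + 22 + 12 + 37 + 17 = 141
Step 2: Count the number of values: n = 8
Step 3: Mean = sum / n = 141 / 8 = 17.625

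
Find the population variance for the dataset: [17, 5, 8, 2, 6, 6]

21.8889

Step 1: Compute the mean: (17 + 5 + 8 + 2 + 6 + 6) / 6 = 7.3333
Step 2: Compute squared deviations from the mean:
  (17 - 7.3333)^2 = 93.4444
  (5 - 7.3333)^2 = 5.4444
  (8 - 7.3333)^2 = 0.4444
  (2 - 7.3333)^2 = 28.4444
  (6 - 7.3333)^2 = 1.7778
  (6 - 7.3333)^2 = 1.7778
Step 3: Sum of squared deviations = 131.3333
Step 4: Population variance = 131.3333 / 6 = 21.8889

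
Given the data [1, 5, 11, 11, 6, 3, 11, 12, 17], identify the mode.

11

Step 1: Count the frequency of each value:
  1: appears 1 time(s)
  3: appears 1 time(s)
  5: appears 1 time(s)
  6: appears 1 time(s)
  11: appears 3 time(s)
  12: appears 1 time(s)
  17: appears 1 time(s)
Step 2: The value 11 appears most frequently (3 times).
Step 3: Mode = 11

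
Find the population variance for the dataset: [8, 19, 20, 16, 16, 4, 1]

49.4286

Step 1: Compute the mean: (8 + 19 + 20 + 16 + 16 + 4 + 1) / 7 = 12
Step 2: Compute squared deviations from the mean:
  (8 - 12)^2 = 16
  (19 - 12)^2 = 49
  (20 - 12)^2 = 64
  (16 - 12)^2 = 16
  (16 - 12)^2 = 16
  (4 - 12)^2 = 64
  (1 - 12)^2 = 121
Step 3: Sum of squared deviations = 346
Step 4: Population variance = 346 / 7 = 49.4286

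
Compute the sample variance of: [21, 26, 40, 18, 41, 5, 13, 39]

183.6964

Step 1: Compute the mean: (21 + 26 + 40 + 18 + 41 + 5 + 13 + 39) / 8 = 25.375
Step 2: Compute squared deviations from the mean:
  (21 - 25.375)^2 = 19.1406
  (26 - 25.375)^2 = 0.3906
  (40 - 25.375)^2 = 213.8906
  (18 - 25.375)^2 = 54.3906
  (41 - 25.375)^2 = 244.1406
  (5 - 25.375)^2 = 415.1406
  (13 - 25.375)^2 = 153.1406
  (39 - 25.375)^2 = 185.6406
Step 3: Sum of squared deviations = 1285.875
Step 4: Sample variance = 1285.875 / 7 = 183.6964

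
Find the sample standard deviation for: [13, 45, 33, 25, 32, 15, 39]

11.8944

Step 1: Compute the mean: 28.8571
Step 2: Sum of squared deviations from the mean: 848.8571
Step 3: Sample variance = 848.8571 / 6 = 141.4762
Step 4: Standard deviation = sqrt(141.4762) = 11.8944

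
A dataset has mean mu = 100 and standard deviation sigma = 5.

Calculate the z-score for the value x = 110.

2

Step 1: Recall the z-score formula: z = (x - mu) / sigma
Step 2: Substitute values: z = (110 - 100) / 5
Step 3: z = 10 / 5 = 2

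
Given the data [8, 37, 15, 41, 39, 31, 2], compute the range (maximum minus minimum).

39

Step 1: Identify the maximum value: max = 41
Step 2: Identify the minimum value: min = 2
Step 3: Range = max - min = 41 - 2 = 39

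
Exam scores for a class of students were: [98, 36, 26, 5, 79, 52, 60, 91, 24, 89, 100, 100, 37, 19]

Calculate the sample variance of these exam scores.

1160.989

Step 1: Compute the mean: (98 + 36 + 26 + 5 + 79 + 52 + 60 + 91 + 24 + 89 + 100 + 100 + 37 + 19) / 14 = 58.2857
Step 2: Compute squared deviations from the mean:
  (98 - 58.2857)^2 = 1577.2245
  (36 - 58.2857)^2 = 496.6531
  (26 - 58.2857)^2 = 1042.3673
  (5 - 58.2857)^2 = 2839.3673
  (79 - 58.2857)^2 = 429.0816
  (52 - 58.2857)^2 = 39.5102
  (60 - 58.2857)^2 = 2.9388
  (91 - 58.2857)^2 = 1070.2245
  (24 - 58.2857)^2 = 1175.5102
  (89 - 58.2857)^2 = 943.3673
  (100 - 58.2857)^2 = 1740.0816
  (100 - 58.2857)^2 = 1740.0816
  (37 - 58.2857)^2 = 453.0816
  (19 - 58.2857)^2 = 1543.3673
Step 3: Sum of squared deviations = 15092.8571
Step 4: Sample variance = 15092.8571 / 13 = 1160.989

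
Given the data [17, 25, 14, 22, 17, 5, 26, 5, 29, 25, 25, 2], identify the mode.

25

Step 1: Count the frequency of each value:
  2: appears 1 time(s)
  5: appears 2 time(s)
  14: appears 1 time(s)
  17: appears 2 time(s)
  22: appears 1 time(s)
  25: appears 3 time(s)
  26: appears 1 time(s)
  29: appears 1 time(s)
Step 2: The value 25 appears most frequently (3 times).
Step 3: Mode = 25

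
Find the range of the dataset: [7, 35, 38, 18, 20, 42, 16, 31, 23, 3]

39

Step 1: Identify the maximum value: max = 42
Step 2: Identify the minimum value: min = 3
Step 3: Range = max - min = 42 - 3 = 39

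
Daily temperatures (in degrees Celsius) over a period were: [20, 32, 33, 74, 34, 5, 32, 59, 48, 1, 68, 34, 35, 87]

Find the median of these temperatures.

34

Step 1: Sort the data in ascending order: [1, 5, 20, 32, 32, 33, 34, 34, 35, 48, 59, 68, 74, 87]
Step 2: The number of values is n = 14.
Step 3: Since n is even, the median is the average of positions 7 and 8:
  Median = (34 + 34) / 2 = 34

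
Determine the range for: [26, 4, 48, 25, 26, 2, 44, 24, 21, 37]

46

Step 1: Identify the maximum value: max = 48
Step 2: Identify the minimum value: min = 2
Step 3: Range = max - min = 48 - 2 = 46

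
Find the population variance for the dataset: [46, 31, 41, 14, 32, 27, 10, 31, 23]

119.1111

Step 1: Compute the mean: (46 + 31 + 41 + 14 + 32 + 27 + 10 + 31 + 23) / 9 = 28.3333
Step 2: Compute squared deviations from the mean:
  (46 - 28.3333)^2 = 312.1111
  (31 - 28.3333)^2 = 7.1111
  (41 - 28.3333)^2 = 160.4444
  (14 - 28.3333)^2 = 205.4444
  (32 - 28.3333)^2 = 13.4444
  (27 - 28.3333)^2 = 1.7778
  (10 - 28.3333)^2 = 336.1111
  (31 - 28.3333)^2 = 7.1111
  (23 - 28.3333)^2 = 28.4444
Step 3: Sum of squared deviations = 1072
Step 4: Population variance = 1072 / 9 = 119.1111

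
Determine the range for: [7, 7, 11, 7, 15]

8

Step 1: Identify the maximum value: max = 15
Step 2: Identify the minimum value: min = 7
Step 3: Range = max - min = 15 - 7 = 8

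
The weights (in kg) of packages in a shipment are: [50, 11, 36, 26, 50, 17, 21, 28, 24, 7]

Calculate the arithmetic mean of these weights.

27

Step 1: Sum all values: 50 + 11 + 36 + 26 + 50 + 17 + 21 + 28 + 24 + 7 = 270
Step 2: Count the number of values: n = 10
Step 3: Mean = sum / n = 270 / 10 = 27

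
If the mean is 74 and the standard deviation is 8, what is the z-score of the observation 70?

-0.5

Step 1: Recall the z-score formula: z = (x - mu) / sigma
Step 2: Substitute values: z = (70 - 74) / 8
Step 3: z = -4 / 8 = -0.5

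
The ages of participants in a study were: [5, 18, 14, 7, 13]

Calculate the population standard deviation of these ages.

4.7582

Step 1: Compute the mean: 11.4
Step 2: Sum of squared deviations from the mean: 113.2
Step 3: Population variance = 113.2 / 5 = 22.64
Step 4: Standard deviation = sqrt(22.64) = 4.7582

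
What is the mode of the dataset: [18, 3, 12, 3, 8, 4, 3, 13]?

3

Step 1: Count the frequency of each value:
  3: appears 3 time(s)
  4: appears 1 time(s)
  8: appears 1 time(s)
  12: appears 1 time(s)
  13: appears 1 time(s)
  18: appears 1 time(s)
Step 2: The value 3 appears most frequently (3 times).
Step 3: Mode = 3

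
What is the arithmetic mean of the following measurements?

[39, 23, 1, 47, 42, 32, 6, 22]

26.5

Step 1: Sum all values: 39 + 23 + 1 + 47 + 42 + 32 + 6 + 22 = 212
Step 2: Count the number of values: n = 8
Step 3: Mean = sum / n = 212 / 8 = 26.5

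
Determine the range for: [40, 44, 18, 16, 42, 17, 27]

28

Step 1: Identify the maximum value: max = 44
Step 2: Identify the minimum value: min = 16
Step 3: Range = max - min = 44 - 16 = 28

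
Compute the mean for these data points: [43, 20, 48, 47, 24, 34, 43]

37

Step 1: Sum all values: 43 + 20 + 48 + 47 + 24 + 34 + 43 = 259
Step 2: Count the number of values: n = 7
Step 3: Mean = sum / n = 259 / 7 = 37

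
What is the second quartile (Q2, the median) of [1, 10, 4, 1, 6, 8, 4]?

4

Step 1: Sort the data: [1, 1, 4, 4, 6, 8, 10]
Step 2: n = 7
Step 3: Q2 is the median. Since n is odd, it is the middle value at position 4: 4
Step 4: Q2 = 4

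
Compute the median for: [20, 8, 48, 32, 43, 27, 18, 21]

24

Step 1: Sort the data in ascending order: [8, 18, 20, 21, 27, 32, 43, 48]
Step 2: The number of values is n = 8.
Step 3: Since n is even, the median is the average of positions 4 and 5:
  Median = (21 + 27) / 2 = 24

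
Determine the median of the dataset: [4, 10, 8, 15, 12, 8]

9

Step 1: Sort the data in ascending order: [4, 8, 8, 10, 12, 15]
Step 2: The number of values is n = 6.
Step 3: Since n is even, the median is the average of positions 3 and 4:
  Median = (8 + 10) / 2 = 9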